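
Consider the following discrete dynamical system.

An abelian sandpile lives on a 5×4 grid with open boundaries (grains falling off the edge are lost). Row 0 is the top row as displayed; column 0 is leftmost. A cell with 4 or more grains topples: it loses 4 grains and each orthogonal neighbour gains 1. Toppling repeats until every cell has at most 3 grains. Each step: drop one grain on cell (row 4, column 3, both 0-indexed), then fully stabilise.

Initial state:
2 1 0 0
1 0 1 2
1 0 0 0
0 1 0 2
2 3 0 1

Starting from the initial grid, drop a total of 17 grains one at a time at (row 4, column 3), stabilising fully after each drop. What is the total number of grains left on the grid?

step 0: 2 1 0 0
1 0 1 2
1 0 0 0
0 1 0 2
2 3 0 1
step 1: 2 1 0 0
1 0 1 2
1 0 0 0
0 1 0 2
2 3 0 2
step 2: 2 1 0 0
1 0 1 2
1 0 0 0
0 1 0 2
2 3 0 3
step 3: 2 1 0 0
1 0 1 2
1 0 0 0
0 1 0 3
2 3 1 0
step 4: 2 1 0 0
1 0 1 2
1 0 0 0
0 1 0 3
2 3 1 1
step 5: 2 1 0 0
1 0 1 2
1 0 0 0
0 1 0 3
2 3 1 2
step 6: 2 1 0 0
1 0 1 2
1 0 0 0
0 1 0 3
2 3 1 3
step 7: 2 1 0 0
1 0 1 2
1 0 0 1
0 1 1 0
2 3 2 1
step 8: 2 1 0 0
1 0 1 2
1 0 0 1
0 1 1 0
2 3 2 2
step 9: 2 1 0 0
1 0 1 2
1 0 0 1
0 1 1 0
2 3 2 3
step 10: 2 1 0 0
1 0 1 2
1 0 0 1
0 1 1 1
2 3 3 0
step 11: 2 1 0 0
1 0 1 2
1 0 0 1
0 1 1 1
2 3 3 1
step 12: 2 1 0 0
1 0 1 2
1 0 0 1
0 1 1 1
2 3 3 2
step 13: 2 1 0 0
1 0 1 2
1 0 0 1
0 1 1 1
2 3 3 3
step 14: 2 1 0 0
1 0 1 2
1 0 0 1
0 2 2 2
3 0 1 1
step 15: 2 1 0 0
1 0 1 2
1 0 0 1
0 2 2 2
3 0 1 2
step 16: 2 1 0 0
1 0 1 2
1 0 0 1
0 2 2 2
3 0 1 3
step 17: 2 1 0 0
1 0 1 2
1 0 0 1
0 2 2 3
3 0 2 0

21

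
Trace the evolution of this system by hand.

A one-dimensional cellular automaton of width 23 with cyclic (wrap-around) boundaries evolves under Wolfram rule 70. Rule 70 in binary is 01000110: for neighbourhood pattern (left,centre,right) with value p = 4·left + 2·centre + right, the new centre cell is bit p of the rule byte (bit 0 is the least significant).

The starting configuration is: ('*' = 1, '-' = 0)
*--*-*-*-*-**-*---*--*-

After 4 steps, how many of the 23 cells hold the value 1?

11

step 0: *--*-*-*-*-**-*---*--*-
step 1: *-**-*-*-*--*-*--**-**-
step 2: *--*-*-*-*-**-*-*-*--*-
step 3: *-**-*-*-*--*-*-*-*-**-
step 4: *--*-*-*-*-**-*-*-*--*-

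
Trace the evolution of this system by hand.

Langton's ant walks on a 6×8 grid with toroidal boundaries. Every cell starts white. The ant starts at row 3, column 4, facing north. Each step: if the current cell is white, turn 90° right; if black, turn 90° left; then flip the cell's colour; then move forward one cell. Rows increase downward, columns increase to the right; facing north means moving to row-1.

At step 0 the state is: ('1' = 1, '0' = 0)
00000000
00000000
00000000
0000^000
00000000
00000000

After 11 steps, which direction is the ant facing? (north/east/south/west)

west

gen 0: 00000000
00000000
00000000
0000^000
00000000
00000000
gen 1: 00000000
00000000
00000000
00001>00
00000000
00000000
gen 2: 00000000
00000000
00000000
00001100
00000v00
00000000
gen 3: 00000000
00000000
00000000
00001100
0000<100
00000000
gen 4: 00000000
00000000
00000000
0000^100
00001100
00000000
gen 5: 00000000
00000000
00000000
000<0100
00001100
00000000
gen 6: 00000000
00000000
000^0000
00010100
00001100
00000000
gen 7: 00000000
00000000
0001>000
00010100
00001100
00000000
gen 8: 00000000
00000000
00011000
0001v100
00001100
00000000
gen 9: 00000000
00000000
00011000
000<1100
00001100
00000000
gen 10: 00000000
00000000
00011000
00001100
000v1100
00000000
gen 11: 00000000
00000000
00011000
00001100
00<11100
00000000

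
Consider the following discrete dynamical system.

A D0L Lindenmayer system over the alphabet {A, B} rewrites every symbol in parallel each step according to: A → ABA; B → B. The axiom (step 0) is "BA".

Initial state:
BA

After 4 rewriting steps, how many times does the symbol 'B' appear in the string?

16

k=0  BA
k=1  BABA
k=2  BABABABA
k=3  BABABABABABABABA
k=4  BABABABABABABABABABABABABABABABA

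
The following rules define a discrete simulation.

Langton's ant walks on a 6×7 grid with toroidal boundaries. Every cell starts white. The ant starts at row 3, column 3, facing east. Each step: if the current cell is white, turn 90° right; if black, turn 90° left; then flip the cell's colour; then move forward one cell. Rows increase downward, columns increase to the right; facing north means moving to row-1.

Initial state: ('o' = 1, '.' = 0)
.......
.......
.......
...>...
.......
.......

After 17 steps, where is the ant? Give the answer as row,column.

2,3

k=0  .......
.......
.......
...>...
.......
.......
k=1  .......
.......
.......
...o...
...v...
.......
k=2  .......
.......
.......
...o...
..<o...
.......
k=3  .......
.......
.......
..^o...
..oo...
.......
k=4  .......
.......
.......
..o>...
..oo...
.......
k=5  .......
.......
...^...
..o....
..oo...
.......
k=6  .......
.......
...o>..
..o....
..oo...
.......
k=7  .......
.......
...oo..
..o.v..
..oo...
.......
k=8  .......
.......
...oo..
..o<o..
..oo...
.......
k=9  .......
.......
...^o..
..ooo..
..oo...
.......
k=10  .......
.......
..<.o..
..ooo..
..oo...
.......
k=11  .......
..^....
..o.o..
..ooo..
..oo...
.......
k=12  .......
..o>...
..o.o..
..ooo..
..oo...
.......
k=13  .......
..oo...
..ovo..
..ooo..
..oo...
.......
k=14  .......
..oo...
..<oo..
..ooo..
..oo...
.......
k=15  .......
..oo...
...oo..
..voo..
..oo...
.......
k=16  .......
..oo...
...oo..
...>o..
..oo...
.......
k=17  .......
..oo...
...^o..
....o..
..oo...
.......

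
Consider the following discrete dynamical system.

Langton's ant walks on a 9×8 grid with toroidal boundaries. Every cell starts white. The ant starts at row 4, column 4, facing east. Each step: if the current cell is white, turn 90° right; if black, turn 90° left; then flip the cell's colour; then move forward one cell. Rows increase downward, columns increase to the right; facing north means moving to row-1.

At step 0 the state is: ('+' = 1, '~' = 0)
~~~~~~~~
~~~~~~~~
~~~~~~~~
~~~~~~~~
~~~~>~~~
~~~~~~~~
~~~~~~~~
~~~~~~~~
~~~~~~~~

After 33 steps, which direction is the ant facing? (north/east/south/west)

[0] ~~~~~~~~
~~~~~~~~
~~~~~~~~
~~~~~~~~
~~~~>~~~
~~~~~~~~
~~~~~~~~
~~~~~~~~
~~~~~~~~
[1] ~~~~~~~~
~~~~~~~~
~~~~~~~~
~~~~~~~~
~~~~+~~~
~~~~v~~~
~~~~~~~~
~~~~~~~~
~~~~~~~~
[2] ~~~~~~~~
~~~~~~~~
~~~~~~~~
~~~~~~~~
~~~~+~~~
~~~<+~~~
~~~~~~~~
~~~~~~~~
~~~~~~~~
[3] ~~~~~~~~
~~~~~~~~
~~~~~~~~
~~~~~~~~
~~~^+~~~
~~~++~~~
~~~~~~~~
~~~~~~~~
~~~~~~~~
[4] ~~~~~~~~
~~~~~~~~
~~~~~~~~
~~~~~~~~
~~~+>~~~
~~~++~~~
~~~~~~~~
~~~~~~~~
~~~~~~~~
[5] ~~~~~~~~
~~~~~~~~
~~~~~~~~
~~~~^~~~
~~~+~~~~
~~~++~~~
~~~~~~~~
~~~~~~~~
~~~~~~~~
[6] ~~~~~~~~
~~~~~~~~
~~~~~~~~
~~~~+>~~
~~~+~~~~
~~~++~~~
~~~~~~~~
~~~~~~~~
~~~~~~~~
[7] ~~~~~~~~
~~~~~~~~
~~~~~~~~
~~~~++~~
~~~+~v~~
~~~++~~~
~~~~~~~~
~~~~~~~~
~~~~~~~~
[8] ~~~~~~~~
~~~~~~~~
~~~~~~~~
~~~~++~~
~~~+<+~~
~~~++~~~
~~~~~~~~
~~~~~~~~
~~~~~~~~
[9] ~~~~~~~~
~~~~~~~~
~~~~~~~~
~~~~^+~~
~~~+++~~
~~~++~~~
~~~~~~~~
~~~~~~~~
~~~~~~~~
[10] ~~~~~~~~
~~~~~~~~
~~~~~~~~
~~~<~+~~
~~~+++~~
~~~++~~~
~~~~~~~~
~~~~~~~~
~~~~~~~~
[11] ~~~~~~~~
~~~~~~~~
~~~^~~~~
~~~+~+~~
~~~+++~~
~~~++~~~
~~~~~~~~
~~~~~~~~
~~~~~~~~
[12] ~~~~~~~~
~~~~~~~~
~~~+>~~~
~~~+~+~~
~~~+++~~
~~~++~~~
~~~~~~~~
~~~~~~~~
~~~~~~~~
[13] ~~~~~~~~
~~~~~~~~
~~~++~~~
~~~+v+~~
~~~+++~~
~~~++~~~
~~~~~~~~
~~~~~~~~
~~~~~~~~
[14] ~~~~~~~~
~~~~~~~~
~~~++~~~
~~~<++~~
~~~+++~~
~~~++~~~
~~~~~~~~
~~~~~~~~
~~~~~~~~
[15] ~~~~~~~~
~~~~~~~~
~~~++~~~
~~~~++~~
~~~v++~~
~~~++~~~
~~~~~~~~
~~~~~~~~
~~~~~~~~
[16] ~~~~~~~~
~~~~~~~~
~~~++~~~
~~~~++~~
~~~~>+~~
~~~++~~~
~~~~~~~~
~~~~~~~~
~~~~~~~~
[17] ~~~~~~~~
~~~~~~~~
~~~++~~~
~~~~^+~~
~~~~~+~~
~~~++~~~
~~~~~~~~
~~~~~~~~
~~~~~~~~
[18] ~~~~~~~~
~~~~~~~~
~~~++~~~
~~~<~+~~
~~~~~+~~
~~~++~~~
~~~~~~~~
~~~~~~~~
~~~~~~~~
[19] ~~~~~~~~
~~~~~~~~
~~~^+~~~
~~~+~+~~
~~~~~+~~
~~~++~~~
~~~~~~~~
~~~~~~~~
~~~~~~~~
[20] ~~~~~~~~
~~~~~~~~
~~<~+~~~
~~~+~+~~
~~~~~+~~
~~~++~~~
~~~~~~~~
~~~~~~~~
~~~~~~~~
[21] ~~~~~~~~
~~^~~~~~
~~+~+~~~
~~~+~+~~
~~~~~+~~
~~~++~~~
~~~~~~~~
~~~~~~~~
~~~~~~~~
[22] ~~~~~~~~
~~+>~~~~
~~+~+~~~
~~~+~+~~
~~~~~+~~
~~~++~~~
~~~~~~~~
~~~~~~~~
~~~~~~~~
[23] ~~~~~~~~
~~++~~~~
~~+v+~~~
~~~+~+~~
~~~~~+~~
~~~++~~~
~~~~~~~~
~~~~~~~~
~~~~~~~~
[24] ~~~~~~~~
~~++~~~~
~~<++~~~
~~~+~+~~
~~~~~+~~
~~~++~~~
~~~~~~~~
~~~~~~~~
~~~~~~~~
[25] ~~~~~~~~
~~++~~~~
~~~++~~~
~~v+~+~~
~~~~~+~~
~~~++~~~
~~~~~~~~
~~~~~~~~
~~~~~~~~
[26] ~~~~~~~~
~~++~~~~
~~~++~~~
~<++~+~~
~~~~~+~~
~~~++~~~
~~~~~~~~
~~~~~~~~
~~~~~~~~
[27] ~~~~~~~~
~~++~~~~
~^~++~~~
~+++~+~~
~~~~~+~~
~~~++~~~
~~~~~~~~
~~~~~~~~
~~~~~~~~
[28] ~~~~~~~~
~~++~~~~
~+>++~~~
~+++~+~~
~~~~~+~~
~~~++~~~
~~~~~~~~
~~~~~~~~
~~~~~~~~
[29] ~~~~~~~~
~~++~~~~
~++++~~~
~+v+~+~~
~~~~~+~~
~~~++~~~
~~~~~~~~
~~~~~~~~
~~~~~~~~
[30] ~~~~~~~~
~~++~~~~
~++++~~~
~+~>~+~~
~~~~~+~~
~~~++~~~
~~~~~~~~
~~~~~~~~
~~~~~~~~
[31] ~~~~~~~~
~~++~~~~
~++^+~~~
~+~~~+~~
~~~~~+~~
~~~++~~~
~~~~~~~~
~~~~~~~~
~~~~~~~~
[32] ~~~~~~~~
~~++~~~~
~+<~+~~~
~+~~~+~~
~~~~~+~~
~~~++~~~
~~~~~~~~
~~~~~~~~
~~~~~~~~
[33] ~~~~~~~~
~~++~~~~
~+~~+~~~
~+v~~+~~
~~~~~+~~
~~~++~~~
~~~~~~~~
~~~~~~~~
~~~~~~~~

south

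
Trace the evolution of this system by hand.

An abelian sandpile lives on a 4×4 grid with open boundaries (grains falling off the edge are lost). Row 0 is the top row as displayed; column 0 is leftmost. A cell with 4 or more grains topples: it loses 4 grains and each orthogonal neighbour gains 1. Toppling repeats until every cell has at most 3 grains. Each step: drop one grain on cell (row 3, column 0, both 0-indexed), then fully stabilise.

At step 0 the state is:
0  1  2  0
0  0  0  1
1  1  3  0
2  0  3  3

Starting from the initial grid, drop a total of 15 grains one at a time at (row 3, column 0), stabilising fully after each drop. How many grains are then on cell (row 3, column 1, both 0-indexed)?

0) 0  1  2  0
0  0  0  1
1  1  3  0
2  0  3  3
1) 0  1  2  0
0  0  0  1
1  1  3  0
3  0  3  3
2) 0  1  2  0
0  0  0  1
2  1  3  0
0  1  3  3
3) 0  1  2  0
0  0  0  1
2  1  3  0
1  1  3  3
4) 0  1  2  0
0  0  0  1
2  1  3  0
2  1  3  3
5) 0  1  2  0
0  0  0  1
2  1  3  0
3  1  3  3
6) 0  1  2  0
0  0  0  1
3  1  3  0
0  2  3  3
7) 0  1  2  0
0  0  0  1
3  1  3  0
1  2  3  3
8) 0  1  2  0
0  0  0  1
3  1  3  0
2  2  3  3
9) 0  1  2  0
0  0  0  1
3  1  3  0
3  2  3  3
10) 0  1  2  0
1  0  0  1
0  2  3  0
1  3  3  3
11) 0  1  2  0
1  0  0  1
0  2  3  0
2  3  3  3
12) 0  1  2  0
1  0  0  1
0  2  3  0
3  3  3  3
13) 0  1  2  0
1  1  1  1
2  0  1  2
1  2  2  0
14) 0  1  2  0
1  1  1  1
2  0  1  2
2  2  2  0
15) 0  1  2  0
1  1  1  1
2  0  1  2
3  2  2  0

2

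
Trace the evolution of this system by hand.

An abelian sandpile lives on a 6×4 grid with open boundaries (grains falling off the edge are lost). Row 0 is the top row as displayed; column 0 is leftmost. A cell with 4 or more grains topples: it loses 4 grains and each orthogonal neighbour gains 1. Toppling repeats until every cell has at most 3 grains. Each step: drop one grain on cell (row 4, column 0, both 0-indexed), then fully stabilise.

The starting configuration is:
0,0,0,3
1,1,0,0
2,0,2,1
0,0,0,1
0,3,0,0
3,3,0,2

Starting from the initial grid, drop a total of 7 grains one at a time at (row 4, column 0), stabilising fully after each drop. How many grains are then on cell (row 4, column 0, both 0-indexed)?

1

t=0: 0,0,0,3
1,1,0,0
2,0,2,1
0,0,0,1
0,3,0,0
3,3,0,2
t=1: 0,0,0,3
1,1,0,0
2,0,2,1
0,0,0,1
1,3,0,0
3,3,0,2
t=2: 0,0,0,3
1,1,0,0
2,0,2,1
0,0,0,1
2,3,0,0
3,3,0,2
t=3: 0,0,0,3
1,1,0,0
2,0,2,1
0,0,0,1
3,3,0,0
3,3,0,2
t=4: 0,0,0,3
1,1,0,0
2,0,2,1
1,1,0,1
2,1,1,0
1,1,1,2
t=5: 0,0,0,3
1,1,0,0
2,0,2,1
1,1,0,1
3,1,1,0
1,1,1,2
t=6: 0,0,0,3
1,1,0,0
2,0,2,1
2,1,0,1
0,2,1,0
2,1,1,2
t=7: 0,0,0,3
1,1,0,0
2,0,2,1
2,1,0,1
1,2,1,0
2,1,1,2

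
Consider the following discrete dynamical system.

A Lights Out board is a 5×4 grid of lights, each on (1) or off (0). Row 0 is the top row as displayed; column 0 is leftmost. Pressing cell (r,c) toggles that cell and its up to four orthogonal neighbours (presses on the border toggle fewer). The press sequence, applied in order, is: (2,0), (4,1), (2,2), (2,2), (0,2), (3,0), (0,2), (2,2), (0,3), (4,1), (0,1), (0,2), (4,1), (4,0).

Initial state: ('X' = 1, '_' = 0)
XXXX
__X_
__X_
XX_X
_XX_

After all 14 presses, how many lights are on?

t=0: XXXX
__X_
__X_
XX_X
_XX_
t=1: XXXX
X_X_
XXX_
_X_X
_XX_
t=2: XXXX
X_X_
XXX_
___X
X___
t=3: XXXX
X___
X__X
__XX
X___
t=4: XXXX
X_X_
XXX_
___X
X___
t=5: X___
X___
XXX_
___X
X___
t=6: X___
X___
_XX_
XX_X
____
t=7: XXXX
X_X_
_XX_
XX_X
____
t=8: XXXX
X___
___X
XXXX
____
t=9: XX__
X__X
___X
XXXX
____
t=10: XX__
X__X
___X
X_XX
XXX_
t=11: __X_
XX_X
___X
X_XX
XXX_
t=12: _X_X
XXXX
___X
X_XX
XXX_
t=13: _X_X
XXXX
___X
XXXX
____
t=14: _X_X
XXXX
___X
_XXX
XX__

12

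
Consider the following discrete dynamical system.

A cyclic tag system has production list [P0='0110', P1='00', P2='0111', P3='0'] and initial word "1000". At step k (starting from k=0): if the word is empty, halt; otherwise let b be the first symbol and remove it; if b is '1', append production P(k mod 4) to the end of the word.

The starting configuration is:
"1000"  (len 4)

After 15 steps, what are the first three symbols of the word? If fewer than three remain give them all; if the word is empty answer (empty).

011

gen 0: "1000"  (len 4)
gen 1: "0000110"  (len 7)
gen 2: "000110"  (len 6)
gen 3: "00110"  (len 5)
gen 4: "0110"  (len 4)
gen 5: "110"  (len 3)
gen 6: "1000"  (len 4)
gen 7: "0000111"  (len 7)
gen 8: "000111"  (len 6)
gen 9: "00111"  (len 5)
gen 10: "0111"  (len 4)
gen 11: "111"  (len 3)
gen 12: "110"  (len 3)
gen 13: "100110"  (len 6)
gen 14: "0011000"  (len 7)
gen 15: "011000"  (len 6)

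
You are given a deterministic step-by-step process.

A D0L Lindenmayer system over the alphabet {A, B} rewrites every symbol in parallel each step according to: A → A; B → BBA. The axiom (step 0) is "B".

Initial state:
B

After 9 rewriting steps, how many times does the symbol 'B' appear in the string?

512

step 0: B
step 1: BBA
step 2: BBABBAA
step 3: BBABBAABBABBAAA
step 4: BBABBAABBABBAAABBABBAABBABBAAAA
step 5: BBABBAABBABBAAABBABBAABBABBAAAABBABBAABBABBAAABBABBAABBABBAAAAA
step 6: BBABBAABBABBAAABBABBAABBABBAAAABBABBAABBABBAAABBABBAABBABB…ABBABBAAABBABBAABBABBAAAABBABBAABBABBAAABBABBAABBABBAAAAAA  (len 127)
step 7: BBABBAABBABBAAABBABBAABBABBAAAABBABBAABBABBAAABBABBAABBABB…BBABBAAABBABBAABBABBAAAABBABBAABBABBAAABBABBAABBABBAAAAAAA  (len 255)
step 8: BBABBAABBABBAAABBABBAABBABBAAAABBABBAABBABBAAABBABBAABBABB…BABBAAABBABBAABBABBAAAABBABBAABBABBAAABBABBAABBABBAAAAAAAA  (len 511)
step 9: BBABBAABBABBAAABBABBAABBABBAAAABBABBAABBABBAAABBABBAABBABB…ABBAAABBABBAABBABBAAAABBABBAABBABBAAABBABBAABBABBAAAAAAAAA  (len 1023)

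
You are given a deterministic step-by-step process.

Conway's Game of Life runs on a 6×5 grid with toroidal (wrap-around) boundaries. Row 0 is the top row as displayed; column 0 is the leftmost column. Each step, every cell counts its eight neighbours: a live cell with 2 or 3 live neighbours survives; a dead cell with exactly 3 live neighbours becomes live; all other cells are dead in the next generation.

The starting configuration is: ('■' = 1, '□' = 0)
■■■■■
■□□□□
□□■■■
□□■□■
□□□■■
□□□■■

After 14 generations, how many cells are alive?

20

gen 0: ■■■■■
■□□□□
□□■■■
□□■□■
□□□■■
□□□■■
gen 1: □■■□□
□□□□□
■■■□■
■□■□□
■□■□□
□■□□□
gen 2: □■■□□
□□□■□
■□■■■
□□■□□
■□■□□
■□□□□
gen 3: □■■□□
■□□□□
□■■□■
■□■□□
□□□□□
■□■□□
gen 4: ■□■□□
■□□■□
□□■■■
■□■■□
□□□□□
□□■□□
gen 5: □□■■■
■□□□□
■□□□□
□■■□□
□■■■□
□■□□□
gen 6: ■■■■■
■■□■□
■□□□□
■□□■□
■□□■□
■■□□■
gen 7: □□□□□
□□□■□
■□■□□
■■□□□
□□■■□
□□□□□
gen 8: □□□□□
□□□□□
■□■□■
■□□■■
□■■□□
□□□□□
gen 9: □□□□□
□□□□□
■■□□□
□□□□□
■■■■■
□□□□□
gen 10: □□□□□
□□□□□
□□□□□
□□□■□
■■■■■
■■■■■
gen 11: ■■■■■
□□□□□
□□□□□
■■□■□
□□□□□
□□□□□
gen 12: ■■■■■
■■■■■
□□□□□
□□□□□
□□□□□
■■■■■
gen 13: □□□□□
□□□□□
■■■■■
□□□□□
■■■■■
□□□□□
gen 14: □□□□□
■■■■■
■■■■■
□□□□□
■■■■■
■■■■■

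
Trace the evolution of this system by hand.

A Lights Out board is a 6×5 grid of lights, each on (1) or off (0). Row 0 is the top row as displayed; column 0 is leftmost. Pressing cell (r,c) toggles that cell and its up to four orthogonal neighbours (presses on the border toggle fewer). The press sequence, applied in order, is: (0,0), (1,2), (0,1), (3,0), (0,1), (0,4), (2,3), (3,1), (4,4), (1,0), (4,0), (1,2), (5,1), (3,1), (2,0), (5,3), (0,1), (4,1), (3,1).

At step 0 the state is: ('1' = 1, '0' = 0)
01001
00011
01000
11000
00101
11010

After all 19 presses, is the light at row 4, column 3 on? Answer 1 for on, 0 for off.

0

0) 01001
00011
01000
11000
00101
11010
1) 10001
10011
01000
11000
00101
11010
2) 10101
11101
01100
11000
00101
11010
3) 01001
10101
01100
11000
00101
11010
4) 01001
10101
11100
00000
10101
11010
5) 10101
11101
11100
00000
10101
11010
6) 10110
11100
11100
00000
10101
11010
7) 10110
11110
11011
00010
10101
11010
8) 10110
11110
10011
11110
11101
11010
9) 10110
11110
10011
11111
11110
11011
10) 00110
00110
00011
11111
11110
11011
11) 00110
00110
00011
01111
00110
01011
12) 00010
01000
00111
01111
00110
01011
13) 00010
01000
00111
01111
01110
10111
14) 00010
01000
01111
10011
00110
10111
15) 00010
11000
10111
00011
00110
10111
16) 00010
11000
10111
00011
00100
10000
17) 11110
10000
10111
00011
00100
10000
18) 11110
10000
10111
01011
11000
11000
19) 11110
10000
11111
10111
10000
11000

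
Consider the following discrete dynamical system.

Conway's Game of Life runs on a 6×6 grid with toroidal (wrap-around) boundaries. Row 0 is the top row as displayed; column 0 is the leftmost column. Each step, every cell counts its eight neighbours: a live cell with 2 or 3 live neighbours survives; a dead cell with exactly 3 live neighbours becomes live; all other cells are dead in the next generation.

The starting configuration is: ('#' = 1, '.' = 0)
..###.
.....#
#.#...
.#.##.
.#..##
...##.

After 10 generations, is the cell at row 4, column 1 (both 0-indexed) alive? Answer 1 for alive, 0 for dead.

0

[0] ..###.
.....#
#.#...
.#.##.
.#..##
...##.
[1] ..#..#
.##.##
######
.#.##.
#....#
......
[2] ######
......
......
......
#...##
#....#
[3] .####.
######
......
.....#
#...#.
..#...
[4] ......
#....#
.###..
.....#
.....#
..#.##
[5] #...#.
###...
.##.##
#.#.#.
#....#
....##
[6] #..##.
..#.#.
....#.
..#.#.
##.#..
....#.
[7] ....#.
....#.
....##
.##.##
.#####
###.#.
[8] .#..#.
...##.
#.....
.#....
......
#.....
[9] ...###
...###
......
......
......
......
[10] ...#.#
...#.#
....#.
......
......
....#.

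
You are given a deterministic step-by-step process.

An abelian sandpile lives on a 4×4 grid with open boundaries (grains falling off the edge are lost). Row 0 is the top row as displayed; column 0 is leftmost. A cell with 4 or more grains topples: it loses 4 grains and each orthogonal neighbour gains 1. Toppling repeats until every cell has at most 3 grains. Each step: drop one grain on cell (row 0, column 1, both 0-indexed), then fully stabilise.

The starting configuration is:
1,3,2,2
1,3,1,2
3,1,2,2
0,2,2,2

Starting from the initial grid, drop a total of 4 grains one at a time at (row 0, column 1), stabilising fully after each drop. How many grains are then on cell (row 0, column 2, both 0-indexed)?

k=0  1,3,2,2
1,3,1,2
3,1,2,2
0,2,2,2
k=1  2,1,3,2
2,0,2,2
3,2,2,2
0,2,2,2
k=2  2,2,3,2
2,0,2,2
3,2,2,2
0,2,2,2
k=3  2,3,3,2
2,0,2,2
3,2,2,2
0,2,2,2
k=4  3,1,0,3
2,1,3,2
3,2,2,2
0,2,2,2

0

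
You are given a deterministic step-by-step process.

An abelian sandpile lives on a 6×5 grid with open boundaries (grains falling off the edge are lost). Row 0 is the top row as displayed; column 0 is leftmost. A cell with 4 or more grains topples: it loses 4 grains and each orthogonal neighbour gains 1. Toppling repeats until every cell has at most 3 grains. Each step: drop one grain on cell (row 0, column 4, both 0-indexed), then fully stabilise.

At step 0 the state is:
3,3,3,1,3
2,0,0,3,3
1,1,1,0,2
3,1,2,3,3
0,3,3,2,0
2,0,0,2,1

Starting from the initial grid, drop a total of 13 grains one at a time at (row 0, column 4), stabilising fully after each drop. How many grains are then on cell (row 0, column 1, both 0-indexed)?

1

gen 0: 3,3,3,1,3
2,0,0,3,3
1,1,1,0,2
3,1,2,3,3
0,3,3,2,0
2,0,0,2,1
gen 1: 3,3,3,3,1
2,0,1,0,1
1,1,1,1,3
3,1,2,3,3
0,3,3,2,0
2,0,0,2,1
gen 2: 3,3,3,3,2
2,0,1,0,1
1,1,1,1,3
3,1,2,3,3
0,3,3,2,0
2,0,0,2,1
gen 3: 3,3,3,3,3
2,0,1,0,1
1,1,1,1,3
3,1,2,3,3
0,3,3,2,0
2,0,0,2,1
gen 4: 0,1,1,1,1
3,1,2,1,2
1,1,1,1,3
3,1,2,3,3
0,3,3,2,0
2,0,0,2,1
gen 5: 0,1,1,1,2
3,1,2,1,2
1,1,1,1,3
3,1,2,3,3
0,3,3,2,0
2,0,0,2,1
gen 6: 0,1,1,1,3
3,1,2,1,2
1,1,1,1,3
3,1,2,3,3
0,3,3,2,0
2,0,0,2,1
gen 7: 0,1,1,2,0
3,1,2,1,3
1,1,1,1,3
3,1,2,3,3
0,3,3,2,0
2,0,0,2,1
gen 8: 0,1,1,2,1
3,1,2,1,3
1,1,1,1,3
3,1,2,3,3
0,3,3,2,0
2,0,0,2,1
gen 9: 0,1,1,2,2
3,1,2,1,3
1,1,1,1,3
3,1,2,3,3
0,3,3,2,0
2,0,0,2,1
gen 10: 0,1,1,2,3
3,1,2,1,3
1,1,1,1,3
3,1,2,3,3
0,3,3,2,0
2,0,0,2,1
gen 11: 0,1,1,3,1
3,1,2,2,1
1,1,1,3,1
3,1,3,0,1
0,3,3,3,1
2,0,0,2,1
gen 12: 0,1,1,3,2
3,1,2,2,1
1,1,1,3,1
3,1,3,0,1
0,3,3,3,1
2,0,0,2,1
gen 13: 0,1,1,3,3
3,1,2,2,1
1,1,1,3,1
3,1,3,0,1
0,3,3,3,1
2,0,0,2,1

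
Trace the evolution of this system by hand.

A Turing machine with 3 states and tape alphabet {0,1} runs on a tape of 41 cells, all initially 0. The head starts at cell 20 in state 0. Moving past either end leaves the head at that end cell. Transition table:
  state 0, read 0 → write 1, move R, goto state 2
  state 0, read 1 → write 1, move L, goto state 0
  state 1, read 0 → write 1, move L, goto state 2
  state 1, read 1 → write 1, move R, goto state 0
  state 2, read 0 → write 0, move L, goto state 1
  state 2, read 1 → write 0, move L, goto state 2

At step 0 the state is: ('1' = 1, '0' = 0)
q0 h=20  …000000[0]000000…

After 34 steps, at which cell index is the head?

step 0: q0 h=20  …000000[0]000000…
step 1: q2 h=21  …000001[0]000000…
step 2: q1 h=20  …000000[1]000000…
step 3: q0 h=21  …000001[0]000000…
step 4: q2 h=22  …000011[0]000000…
step 5: q1 h=21  …000001[1]000000…
step 6: q0 h=22  …000011[0]000000…
step 7: q2 h=23  …000111[0]000000…
step 8: q1 h=22  …000011[1]000000…
step 9: q0 h=23  …000111[0]000000…
step 10: q2 h=24  …001111[0]000000…
step 11: q1 h=23  …000111[1]000000…
step 12: q0 h=24  …001111[0]000000…
step 13: q2 h=25  …011111[0]000000…
step 14: q1 h=24  …001111[1]000000…
step 15: q0 h=25  …011111[0]000000…
step 16: q2 h=26  …111111[0]000000…
step 17: q1 h=25  …011111[1]000000…
step 18: q0 h=26  …111111[0]000000…
step 19: q2 h=27  …111111[0]000000…
step 20: q1 h=26  …111111[1]000000…
step 21: q0 h=27  …111111[0]000000…
step 22: q2 h=28  …111111[0]000000…
step 23: q1 h=27  …111111[1]000000…
step 24: q0 h=28  …111111[0]000000…
step 25: q2 h=29  …111111[0]000000…
step 26: q1 h=28  …111111[1]000000…
step 27: q0 h=29  …111111[0]000000…
step 28: q2 h=30  …111111[0]000000…
step 29: q1 h=29  …111111[1]000000…
step 30: q0 h=30  …111111[0]000000…
step 31: q2 h=31  …111111[0]000000…
step 32: q1 h=30  …111111[1]000000…
step 33: q0 h=31  …111111[0]000000…
step 34: q2 h=32  …111111[0]000000…

32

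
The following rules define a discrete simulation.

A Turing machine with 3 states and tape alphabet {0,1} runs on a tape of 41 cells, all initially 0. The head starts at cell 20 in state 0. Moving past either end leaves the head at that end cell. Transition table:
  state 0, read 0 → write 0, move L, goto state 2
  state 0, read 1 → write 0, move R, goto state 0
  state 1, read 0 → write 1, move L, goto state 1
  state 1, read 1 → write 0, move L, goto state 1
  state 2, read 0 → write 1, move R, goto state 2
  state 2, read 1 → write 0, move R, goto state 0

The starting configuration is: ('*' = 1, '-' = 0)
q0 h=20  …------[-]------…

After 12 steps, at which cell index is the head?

gen 0: q0 h=20  …------[-]------…
gen 1: q2 h=19  …------[-]------…
gen 2: q2 h=20  …-----*[-]------…
gen 3: q2 h=21  …----**[-]------…
gen 4: q2 h=22  …---***[-]------…
gen 5: q2 h=23  …--****[-]------…
gen 6: q2 h=24  …-*****[-]------…
gen 7: q2 h=25  …******[-]------…
gen 8: q2 h=26  …******[-]------…
gen 9: q2 h=27  …******[-]------…
gen 10: q2 h=28  …******[-]------…
gen 11: q2 h=29  …******[-]------…
gen 12: q2 h=30  …******[-]------…

30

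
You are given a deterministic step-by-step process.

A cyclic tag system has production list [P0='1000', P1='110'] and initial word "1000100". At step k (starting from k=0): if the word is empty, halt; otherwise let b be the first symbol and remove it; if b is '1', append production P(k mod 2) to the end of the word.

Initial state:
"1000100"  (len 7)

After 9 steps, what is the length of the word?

step 0: "1000100"  (len 7)
step 1: "0001001000"  (len 10)
step 2: "001001000"  (len 9)
step 3: "01001000"  (len 8)
step 4: "1001000"  (len 7)
step 5: "0010001000"  (len 10)
step 6: "010001000"  (len 9)
step 7: "10001000"  (len 8)
step 8: "0001000110"  (len 10)
step 9: "001000110"  (len 9)

9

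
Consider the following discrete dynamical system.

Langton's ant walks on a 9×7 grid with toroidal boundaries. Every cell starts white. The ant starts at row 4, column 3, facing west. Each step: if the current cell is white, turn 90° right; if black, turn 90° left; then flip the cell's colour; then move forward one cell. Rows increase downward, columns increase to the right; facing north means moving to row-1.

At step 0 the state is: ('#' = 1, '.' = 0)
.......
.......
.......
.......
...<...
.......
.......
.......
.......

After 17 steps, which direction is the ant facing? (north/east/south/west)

gen 0: .......
.......
.......
.......
...<...
.......
.......
.......
.......
gen 1: .......
.......
.......
...^...
...#...
.......
.......
.......
.......
gen 2: .......
.......
.......
...#>..
...#...
.......
.......
.......
.......
gen 3: .......
.......
.......
...##..
...#v..
.......
.......
.......
.......
gen 4: .......
.......
.......
...##..
...<#..
.......
.......
.......
.......
gen 5: .......
.......
.......
...##..
....#..
...v...
.......
.......
.......
gen 6: .......
.......
.......
...##..
....#..
..<#...
.......
.......
.......
gen 7: .......
.......
.......
...##..
..^.#..
..##...
.......
.......
.......
gen 8: .......
.......
.......
...##..
..#>#..
..##...
.......
.......
.......
gen 9: .......
.......
.......
...##..
..###..
..#v...
.......
.......
.......
gen 10: .......
.......
.......
...##..
..###..
..#.>..
.......
.......
.......
gen 11: .......
.......
.......
...##..
..###..
..#.#..
....v..
.......
.......
gen 12: .......
.......
.......
...##..
..###..
..#.#..
...<#..
.......
.......
gen 13: .......
.......
.......
...##..
..###..
..#^#..
...##..
.......
.......
gen 14: .......
.......
.......
...##..
..###..
..##>..
...##..
.......
.......
gen 15: .......
.......
.......
...##..
..##^..
..##...
...##..
.......
.......
gen 16: .......
.......
.......
...##..
..#<...
..##...
...##..
.......
.......
gen 17: .......
.......
.......
...##..
..#....
..#v...
...##..
.......
.......

south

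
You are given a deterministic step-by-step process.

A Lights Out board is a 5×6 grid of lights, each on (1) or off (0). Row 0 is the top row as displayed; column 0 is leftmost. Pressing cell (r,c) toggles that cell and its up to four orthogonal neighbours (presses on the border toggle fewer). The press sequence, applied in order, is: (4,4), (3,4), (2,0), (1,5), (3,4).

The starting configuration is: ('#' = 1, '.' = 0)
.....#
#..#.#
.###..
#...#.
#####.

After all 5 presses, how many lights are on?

10

k=0  .....#
#..#.#
.###..
#...#.
#####.
k=1  .....#
#..#.#
.###..
#.....
###..#
k=2  .....#
#..#.#
.####.
#..###
###.##
k=3  .....#
...#.#
#.###.
...###
###.##
k=4  ......
...##.
#.####
...###
###.##
k=5  ......
...##.
#.##.#
......
###..#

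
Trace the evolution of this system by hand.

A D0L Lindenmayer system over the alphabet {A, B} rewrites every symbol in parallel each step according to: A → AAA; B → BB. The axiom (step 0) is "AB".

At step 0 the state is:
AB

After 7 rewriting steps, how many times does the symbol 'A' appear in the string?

k=0  AB
k=1  AAABB
k=2  AAAAAAAAABBBB
k=3  AAAAAAAAAAAAAAAAAAAAAAAAAAABBBBBBBB
k=4  AAAAAAAAAAAAAAAAAAAAAAAAAAAAAAAAAAAAAAAAAAAAAAAAAAAAAAAAAAAAAAAAAAAAAAAAAAAAAAAAABBBBBBBBBBBBBBBB
k=5  AAAAAAAAAAAAAAAAAAAAAAAAAAAAAAAAAAAAAAAAAAAAAAAAAAAAAAAAAA…AAAAAAAAAAAAAAAAAAAAAAAAAABBBBBBBBBBBBBBBBBBBBBBBBBBBBBBBB  (len 275)
k=6  AAAAAAAAAAAAAAAAAAAAAAAAAAAAAAAAAAAAAAAAAAAAAAAAAAAAAAAAAA…BBBBBBBBBBBBBBBBBBBBBBBBBBBBBBBBBBBBBBBBBBBBBBBBBBBBBBBBBB  (len 793)
k=7  AAAAAAAAAAAAAAAAAAAAAAAAAAAAAAAAAAAAAAAAAAAAAAAAAAAAAAAAAA…BBBBBBBBBBBBBBBBBBBBBBBBBBBBBBBBBBBBBBBBBBBBBBBBBBBBBBBBBB  (len 2315)

2187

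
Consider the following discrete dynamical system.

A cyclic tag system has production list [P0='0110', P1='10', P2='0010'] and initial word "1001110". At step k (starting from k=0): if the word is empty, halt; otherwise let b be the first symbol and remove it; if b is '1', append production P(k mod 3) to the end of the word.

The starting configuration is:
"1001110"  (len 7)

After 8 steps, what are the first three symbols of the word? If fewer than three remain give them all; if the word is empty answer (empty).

110

k=0  "1001110"  (len 7)
k=1  "0011100110"  (len 10)
k=2  "011100110"  (len 9)
k=3  "11100110"  (len 8)
k=4  "11001100110"  (len 11)
k=5  "100110011010"  (len 12)
k=6  "001100110100010"  (len 15)
k=7  "01100110100010"  (len 14)
k=8  "1100110100010"  (len 13)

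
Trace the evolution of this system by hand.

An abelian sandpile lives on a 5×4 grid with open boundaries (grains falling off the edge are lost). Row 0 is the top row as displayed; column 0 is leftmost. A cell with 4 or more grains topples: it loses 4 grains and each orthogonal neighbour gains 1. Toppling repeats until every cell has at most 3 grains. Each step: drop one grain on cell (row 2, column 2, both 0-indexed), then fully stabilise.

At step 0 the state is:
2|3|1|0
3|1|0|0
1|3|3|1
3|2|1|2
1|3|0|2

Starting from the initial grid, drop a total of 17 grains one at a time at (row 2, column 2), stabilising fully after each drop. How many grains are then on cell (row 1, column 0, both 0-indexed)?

3

[0] 2|3|1|0
3|1|0|0
1|3|3|1
3|2|1|2
1|3|0|2
[1] 2|3|1|0
3|2|1|0
2|0|1|2
3|3|2|2
1|3|0|2
[2] 2|3|1|0
3|2|1|0
2|0|2|2
3|3|2|2
1|3|0|2
[3] 2|3|1|0
3|2|1|0
2|0|3|2
3|3|2|2
1|3|0|2
[4] 2|3|1|0
3|2|2|0
2|1|0|3
3|3|3|2
1|3|0|2
[5] 2|3|1|0
3|2|2|0
2|1|1|3
3|3|3|2
1|3|0|2
[6] 2|3|1|0
3|2|2|0
2|1|2|3
3|3|3|2
1|3|0|2
[7] 2|3|1|0
3|2|2|0
2|1|3|3
3|3|3|2
1|3|0|2
[8] 2|3|1|0
3|2|3|1
3|3|2|1
0|2|2|0
3|0|2|3
[9] 2|3|1|0
3|2|3|1
3|3|3|1
0|2|2|0
3|0|2|3
[10] 0|1|3|0
2|2|1|2
1|2|2|2
1|3|3|0
3|0|2|3
[11] 0|1|3|0
2|2|1|2
1|2|3|2
1|3|3|0
3|0|2|3
[12] 0|1|3|0
2|3|2|2
2|0|2|3
2|1|1|1
3|1|3|3
[13] 0|1|3|0
2|3|2|2
2|0|3|3
2|1|1|1
3|1|3|3
[14] 0|1|3|0
2|3|3|3
2|1|1|0
2|1|2|2
3|1|3|3
[15] 0|1|3|0
2|3|3|3
2|1|2|0
2|1|2|2
3|1|3|3
[16] 0|1|3|0
2|3|3|3
2|1|3|0
2|1|2|2
3|1|3|3
[17] 0|3|0|2
3|0|3|0
2|3|1|2
2|1|3|2
3|1|3|3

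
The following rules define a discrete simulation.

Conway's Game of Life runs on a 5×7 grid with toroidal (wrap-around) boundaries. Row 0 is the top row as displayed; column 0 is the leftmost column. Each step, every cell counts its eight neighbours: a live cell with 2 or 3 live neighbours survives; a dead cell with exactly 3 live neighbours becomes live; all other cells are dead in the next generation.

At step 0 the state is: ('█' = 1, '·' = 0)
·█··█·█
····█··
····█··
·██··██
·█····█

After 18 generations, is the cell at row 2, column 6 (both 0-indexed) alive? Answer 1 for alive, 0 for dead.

t=0: ·█··█·█
····█··
····█··
·██··██
·█····█
t=1: ·······
···██··
···██··
·██··██
·█····█
t=2: ·······
···██··
·······
·██████
·██··██
t=3: ··████·
·······
·······
·█·██·█
·█····█
t=4: ··████·
···██··
·······
··█··█·
·█····█
t=5: ··█··█·
··█··█·
···██··
·······
·█····█
t=6: ·██··██
··█··█·
···██··
·······
·······
t=7: ·██··██
·██··██
···██··
·······
·······
t=8: ·██··██
·█····█
··████·
·······
·······
t=9: ·██··██
·█····█
··████·
···██··
·······
t=10: ·██··██
·█····█
··█··█·
··█··█·
··████·
t=11: ·█····█
·█····█
·██··██
·██··██
·······
t=12: ·······
·█····█
·······
·██··██
·██··██
t=13: ·██··██
·······
·██··██
·██··██
·██··██
t=14: ·██··██
·······
·██··██
···██··
···██··
t=15: ··████·
·······
··████·
·······
·······
t=16: ···██··
·······
···██··
···██··
···██··
t=17: ···██··
·······
···██··
··█··█·
··█··█·
t=18: ···██··
·······
···██··
··█··█·
··█··█·

0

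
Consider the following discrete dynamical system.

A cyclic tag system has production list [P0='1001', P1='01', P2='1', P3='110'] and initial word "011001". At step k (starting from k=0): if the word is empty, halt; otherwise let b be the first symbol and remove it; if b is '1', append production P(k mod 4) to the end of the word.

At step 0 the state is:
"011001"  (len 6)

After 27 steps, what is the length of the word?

step 0: "011001"  (len 6)
step 1: "11001"  (len 5)
step 2: "100101"  (len 6)
step 3: "001011"  (len 6)
step 4: "01011"  (len 5)
step 5: "1011"  (len 4)
step 6: "01101"  (len 5)
step 7: "1101"  (len 4)
step 8: "101110"  (len 6)
step 9: "011101001"  (len 9)
step 10: "11101001"  (len 8)
step 11: "11010011"  (len 8)
step 12: "1010011110"  (len 10)
step 13: "0100111101001"  (len 13)
step 14: "100111101001"  (len 12)
step 15: "001111010011"  (len 12)
step 16: "01111010011"  (len 11)
step 17: "1111010011"  (len 10)
step 18: "11101001101"  (len 11)
step 19: "11010011011"  (len 11)
step 20: "1010011011110"  (len 13)
step 21: "0100110111101001"  (len 16)
step 22: "100110111101001"  (len 15)
step 23: "001101111010011"  (len 15)
step 24: "01101111010011"  (len 14)
step 25: "1101111010011"  (len 13)
step 26: "10111101001101"  (len 14)
step 27: "01111010011011"  (len 14)

14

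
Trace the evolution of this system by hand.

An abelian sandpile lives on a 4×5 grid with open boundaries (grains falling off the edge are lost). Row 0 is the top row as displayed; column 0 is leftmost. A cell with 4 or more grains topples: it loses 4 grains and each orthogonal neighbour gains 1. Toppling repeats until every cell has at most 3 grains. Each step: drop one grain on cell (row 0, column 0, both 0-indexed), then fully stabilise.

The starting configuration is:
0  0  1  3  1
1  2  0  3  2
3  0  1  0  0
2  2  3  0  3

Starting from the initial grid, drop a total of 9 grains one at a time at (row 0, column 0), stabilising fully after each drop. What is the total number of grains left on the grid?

32

t=0: 0  0  1  3  1
1  2  0  3  2
3  0  1  0  0
2  2  3  0  3
t=1: 1  0  1  3  1
1  2  0  3  2
3  0  1  0  0
2  2  3  0  3
t=2: 2  0  1  3  1
1  2  0  3  2
3  0  1  0  0
2  2  3  0  3
t=3: 3  0  1  3  1
1  2  0  3  2
3  0  1  0  0
2  2  3  0  3
t=4: 0  1  1  3  1
2  2  0  3  2
3  0  1  0  0
2  2  3  0  3
t=5: 1  1  1  3  1
2  2  0  3  2
3  0  1  0  0
2  2  3  0  3
t=6: 2  1  1  3  1
2  2  0  3  2
3  0  1  0  0
2  2  3  0  3
t=7: 3  1  1  3  1
2  2  0  3  2
3  0  1  0  0
2  2  3  0  3
t=8: 0  2  1  3  1
3  2  0  3  2
3  0  1  0  0
2  2  3  0  3
t=9: 1  2  1  3  1
3  2  0  3  2
3  0  1  0  0
2  2  3  0  3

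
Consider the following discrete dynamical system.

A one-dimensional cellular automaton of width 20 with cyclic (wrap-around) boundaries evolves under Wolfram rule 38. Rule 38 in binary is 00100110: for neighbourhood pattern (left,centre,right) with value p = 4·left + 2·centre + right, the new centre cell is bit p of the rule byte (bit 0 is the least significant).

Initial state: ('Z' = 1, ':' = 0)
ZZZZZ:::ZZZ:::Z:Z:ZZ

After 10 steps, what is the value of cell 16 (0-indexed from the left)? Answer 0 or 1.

0

gen 0: ZZZZZ:::ZZZ:::Z:Z:ZZ
gen 1: :::::::Z:::::ZZZZZ::
gen 2: ::::::ZZ::::Z:::::::
gen 3: :::::Z:::::ZZ:::::::
gen 4: ::::ZZ::::Z:::::::::
gen 5: :::Z:::::ZZ:::::::::
gen 6: ::ZZ::::Z:::::::::::
gen 7: :Z:::::ZZ:::::::::::
gen 8: ZZ::::Z:::::::::::::
gen 9: :::::ZZ::::::::::::Z
gen 10: ::::Z:::::::::::::ZZ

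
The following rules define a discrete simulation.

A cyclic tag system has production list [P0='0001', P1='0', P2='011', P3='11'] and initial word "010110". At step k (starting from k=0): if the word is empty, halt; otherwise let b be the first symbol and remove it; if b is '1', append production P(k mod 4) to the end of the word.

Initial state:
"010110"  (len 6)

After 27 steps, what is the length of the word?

10

[0] "010110"  (len 6)
[1] "10110"  (len 5)
[2] "01100"  (len 5)
[3] "1100"  (len 4)
[4] "10011"  (len 5)
[5] "00110001"  (len 8)
[6] "0110001"  (len 7)
[7] "110001"  (len 6)
[8] "1000111"  (len 7)
[9] "0001110001"  (len 10)
[10] "001110001"  (len 9)
[11] "01110001"  (len 8)
[12] "1110001"  (len 7)
[13] "1100010001"  (len 10)
[14] "1000100010"  (len 10)
[15] "000100010011"  (len 12)
[16] "00100010011"  (len 11)
[17] "0100010011"  (len 10)
[18] "100010011"  (len 9)
[19] "00010011011"  (len 11)
[20] "0010011011"  (len 10)
[21] "010011011"  (len 9)
[22] "10011011"  (len 8)
[23] "0011011011"  (len 10)
[24] "011011011"  (len 9)
[25] "11011011"  (len 8)
[26] "10110110"  (len 8)
[27] "0110110011"  (len 10)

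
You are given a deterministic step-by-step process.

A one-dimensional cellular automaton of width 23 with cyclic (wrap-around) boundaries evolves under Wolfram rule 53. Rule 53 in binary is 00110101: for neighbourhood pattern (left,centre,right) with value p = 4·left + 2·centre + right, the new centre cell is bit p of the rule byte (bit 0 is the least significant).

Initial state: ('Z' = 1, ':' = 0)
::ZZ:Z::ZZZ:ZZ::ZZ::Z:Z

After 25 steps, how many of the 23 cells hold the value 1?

9

[0] ::ZZ:Z::ZZZ:ZZ::ZZ::Z:Z
[1] Z:::ZZZ::::Z::Z:::Z:ZZZ
[2] :ZZ::::ZZZ:ZZ:ZZZ:ZZ:::
[3] :::ZZZ::::Z::Z:::Z::ZZZ
[4] ZZ::::ZZZ:ZZ:ZZZ:ZZ::::
[5] ::ZZZ::::Z::Z:::Z::ZZZ:
[6] Z::::ZZZ:ZZ:ZZZ:ZZ::::Z
[7] :ZZZ::::Z::Z:::Z::ZZZ::
[8] ::::ZZZ:ZZ:ZZZ:ZZ::::ZZ
[9] ZZZ::::Z::Z:::Z::ZZZ:::
[10] :::ZZZ:ZZ:ZZZ:ZZ::::ZZ:
[11] ZZ::::Z::Z:::Z::ZZZ:::Z
[12] ::ZZZ:ZZ:ZZZ:ZZ::::ZZ::
[13] Z::::Z::Z:::Z::ZZZ:::ZZ
[14] :ZZZ:ZZ:ZZZ:ZZ::::ZZ:::
[15] ::::Z::Z:::Z::ZZZ:::ZZZ
[16] ZZZ:ZZ:ZZZ:ZZ::::ZZ::::
[17] :::Z::Z:::Z::ZZZ:::ZZZ:
[18] ZZ:ZZ:ZZZ:ZZ::::ZZ::::Z
[19] ::Z::Z:::Z::ZZZ:::ZZZ::
[20] Z:ZZ:ZZZ:ZZ::::ZZ::::ZZ
[21] :Z::Z:::Z::ZZZ:::ZZZ:::
[22] :ZZ:ZZZ:ZZ::::ZZ::::ZZZ
[23] Z::Z:::Z::ZZZ:::ZZZ::::
[24] ZZ:ZZZ:ZZ::::ZZ::::ZZZ:
[25] ::Z:::Z::ZZZ:::ZZZ::::Z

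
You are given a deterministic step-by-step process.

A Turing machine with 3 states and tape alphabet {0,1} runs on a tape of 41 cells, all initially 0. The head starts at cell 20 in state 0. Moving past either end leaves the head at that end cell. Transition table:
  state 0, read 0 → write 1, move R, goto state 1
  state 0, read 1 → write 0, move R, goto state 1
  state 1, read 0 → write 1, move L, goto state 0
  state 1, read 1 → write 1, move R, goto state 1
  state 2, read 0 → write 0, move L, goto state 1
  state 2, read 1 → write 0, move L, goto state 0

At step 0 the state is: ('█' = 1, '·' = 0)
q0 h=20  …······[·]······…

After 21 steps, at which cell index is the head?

[0] q0 h=20  …······[·]······…
[1] q1 h=21  …·····█[·]······…
[2] q0 h=20  …······[█]█·····…
[3] q1 h=21  …······[█]······…
[4] q1 h=22  …·····█[·]······…
[5] q0 h=21  …······[█]█·····…
[6] q1 h=22  …······[█]······…
[7] q1 h=23  …·····█[·]······…
[8] q0 h=22  …······[█]█·····…
[9] q1 h=23  …······[█]······…
[10] q1 h=24  …·····█[·]······…
[11] q0 h=23  …······[█]█·····…
[12] q1 h=24  …······[█]······…
[13] q1 h=25  …·····█[·]······…
[14] q0 h=24  …······[█]█·····…
[15] q1 h=25  …······[█]······…
[16] q1 h=26  …·····█[·]······…
[17] q0 h=25  …······[█]█·····…
[18] q1 h=26  …······[█]······…
[19] q1 h=27  …·····█[·]······…
[20] q0 h=26  …······[█]█·····…
[21] q1 h=27  …······[█]······…

27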